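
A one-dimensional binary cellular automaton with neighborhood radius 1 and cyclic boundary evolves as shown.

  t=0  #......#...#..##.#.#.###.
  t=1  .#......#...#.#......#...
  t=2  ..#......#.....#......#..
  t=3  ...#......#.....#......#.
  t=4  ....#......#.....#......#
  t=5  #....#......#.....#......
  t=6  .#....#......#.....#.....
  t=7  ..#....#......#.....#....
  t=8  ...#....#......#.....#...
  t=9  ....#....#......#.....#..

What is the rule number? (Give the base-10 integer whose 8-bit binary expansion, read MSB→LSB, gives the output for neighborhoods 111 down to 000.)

24

  nb ###: next=.  (t=0,i=22, bit7=0)
  nb ##.: next=.  (t=0,i=15, bit6=0)
  nb #.#: next=.  (t=0,i=16, bit5=0)
  nb #..: next=#  (t=0,i=1, bit4=1)
  nb .##: next=#  (t=0,i=14, bit3=1)
  nb .#.: next=.  (t=0,i=0, bit2=0)
  nb ..#: next=.  (t=0,i=6, bit1=0)
  nb ...: next=.  (t=0,i=2, bit0=0)
  bits 00011000 = 24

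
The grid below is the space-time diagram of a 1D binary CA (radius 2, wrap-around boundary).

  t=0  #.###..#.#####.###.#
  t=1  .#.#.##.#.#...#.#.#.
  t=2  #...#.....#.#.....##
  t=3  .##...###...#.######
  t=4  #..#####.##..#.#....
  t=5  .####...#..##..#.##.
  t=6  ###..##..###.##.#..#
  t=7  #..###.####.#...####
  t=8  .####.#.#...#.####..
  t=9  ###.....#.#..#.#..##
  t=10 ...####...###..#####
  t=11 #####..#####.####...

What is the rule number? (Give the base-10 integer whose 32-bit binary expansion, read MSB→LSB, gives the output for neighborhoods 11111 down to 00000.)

  nb #####: next=.  (t=0,i=11, bit31=0)
  nb ####.: next=.  (t=0,i=12, bit30=0)
  nb ###.#: next=.  (t=0,i=13, bit29=0)
  nb ###..: next=.  (t=0,i=4, bit28=0)
  nb ##.##: next=#  (t=0,i=1, bit27=1)
  nb ##.#.: next=.  (t=1,i=7, bit26=0)
  nb ##..#: next=#  (t=0,i=5, bit25=1)
  nb ##...: next=#  (t=2,i=1, bit24=1)
  nb #.###: next=.  (t=0,i=2, bit23=0)
  nb #.##.: next=.  (t=0,i=19, bit22=0)
  nb #.#.#: next=.  (t=1,i=3, bit21=0)
  nb #.#..: next=#  (t=1,i=10, bit20=1)
  nb #..##: next=#  (t=4,i=2, bit19=1)
  nb #..#.: next=#  (t=0,i=6, bit18=1)
  nb #...#: next=#  (t=1,i=12, bit17=1)
  nb #....: next=#  (t=2,i=6, bit16=1)
  nb .####: next=#  (t=0,i=10, bit15=1)
  nb .###.: next=#  (t=0,i=3, bit14=1)
  nb .##.#: next=.  (t=0,i=0, bit13=0)
  nb .##..: next=.  (t=3,i=2, bit12=0)
  nb .#.##: next=#  (t=0,i=8, bit11=1)
  nb .#.#.: next=.  (t=1,i=2, bit10=0)
  nb .#..#: next=#  (t=1,i=19, bit9=1)
  nb .#...: next=.  (t=1,i=11, bit8=0)
  nb ..###: next=#  (t=2,i=18, bit7=1)
  nb ..##.: next=#  (t=5,i=11, bit6=1)
  nb ..#.#: next=.  (t=0,i=7, bit5=0)
  nb ..#..: next=.  (t=2,i=4, bit4=0)
  nb ...##: next=#  (t=2,i=17, bit3=1)
  nb ...#.: next=.  (t=1,i=13, bit2=0)
  nb ....#: next=#  (t=2,i=8, bit1=1)
  nb .....: next=#  (t=2,i=7, bit0=1)
  bits 00001011000111111100101011001011 = 186632907

186632907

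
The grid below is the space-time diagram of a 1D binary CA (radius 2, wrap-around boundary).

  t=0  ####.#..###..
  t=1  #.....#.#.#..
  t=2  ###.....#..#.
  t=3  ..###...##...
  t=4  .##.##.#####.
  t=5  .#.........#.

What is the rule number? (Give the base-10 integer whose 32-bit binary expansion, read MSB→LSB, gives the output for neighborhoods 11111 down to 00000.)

287380440

  #####|.  b31=0 t=4,i=9
  ####.|.  b30=0 t=0,i=2
  ###.#|.  b29=0 t=0,i=3
  ###..|#  b28=1 t=0,i=10
  ##.##|.  b27=0 t=4,i=3
  ##.#.|.  b26=0 t=0,i=4
  ##..#|.  b25=0 t=0,i=11
  ##...|#  b24=1 t=2,i=3
  #.###|.  b23=0 t=2,i=0
  #.##.|.  b22=0 t=4,i=4
  #.#.#|#  b21=1 t=1,i=8
  #.#..|.  b20=0 t=0,i=5
  #..##|.  b19=0 t=0,i=7
  #..#.|.  b18=0 t=1,i=12
  #...#|.  b17=0 t=3,i=6
  #....|#  b16=1 t=1,i=2
  .####|.  b15=0 t=0,i=1
  .###.|.  b14=0 t=0,i=9
  .##.#|.  b13=0 t=4,i=2
  .##..|#  b12=1 t=3,i=9
  .#.##|.  b11=0 t=2,i=12
  .#.#.|.  b10=0 t=1,i=7
  .#..#|#  b9=1 t=0,i=6
  .#...|#  b8=1 t=1,i=1
  ..###|#  b7=1 t=0,i=0
  ..##.|#  b6=1 t=3,i=8
  ..#.#|.  b5=0 t=1,i=6
  ..#..|#  b4=1 t=1,i=0
  ...##|#  b3=1 t=3,i=1
  ...#.|.  b2=0 t=1,i=5
  ....#|.  b1=0 t=1,i=4
  .....|.  b0=0 t=1,i=3
  bits 00010001001000010001001111011000 = 287380440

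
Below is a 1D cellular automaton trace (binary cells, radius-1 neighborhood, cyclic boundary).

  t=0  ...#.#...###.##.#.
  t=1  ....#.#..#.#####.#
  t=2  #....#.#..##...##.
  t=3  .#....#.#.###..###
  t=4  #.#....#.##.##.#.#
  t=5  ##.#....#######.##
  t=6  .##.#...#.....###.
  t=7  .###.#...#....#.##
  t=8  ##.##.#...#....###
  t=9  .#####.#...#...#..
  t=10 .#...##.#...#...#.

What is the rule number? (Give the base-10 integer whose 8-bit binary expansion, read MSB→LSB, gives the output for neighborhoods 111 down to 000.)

120

  ### -> .   bit 7 = 0  t=0,i=10
  ##. -> #   bit 6 = 1  t=0,i=11
  #.# -> #   bit 5 = 1  t=0,i=4
  #.. -> #   bit 4 = 1  t=0,i=6
  .## -> #   bit 3 = 1  t=0,i=9
  .#. -> .   bit 2 = 0  t=0,i=3
  ..# -> .   bit 1 = 0  t=0,i=2
  ... -> .   bit 0 = 0  t=0,i=0
  bits 01111000 = 120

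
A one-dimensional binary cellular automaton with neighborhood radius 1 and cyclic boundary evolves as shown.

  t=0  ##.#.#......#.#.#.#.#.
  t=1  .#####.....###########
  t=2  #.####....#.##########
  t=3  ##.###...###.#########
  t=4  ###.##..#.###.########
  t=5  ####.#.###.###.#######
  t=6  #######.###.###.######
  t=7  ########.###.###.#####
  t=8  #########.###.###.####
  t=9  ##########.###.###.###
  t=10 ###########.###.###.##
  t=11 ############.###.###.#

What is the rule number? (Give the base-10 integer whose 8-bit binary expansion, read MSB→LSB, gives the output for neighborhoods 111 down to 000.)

  nb ###: next=#  (t=1,i=2, bit7=1)
  nb ##.: next=#  (t=0,i=1, bit6=1)
  nb #.#: next=#  (t=0,i=2, bit5=1)
  nb #..: next=.  (t=0,i=6, bit4=0)
  nb .##: next=.  (t=0,i=0, bit3=0)
  nb .#.: next=#  (t=0,i=3, bit2=1)
  nb ..#: next=#  (t=0,i=11, bit1=1)
  nb ...: next=.  (t=0,i=7, bit0=0)
  bits 11100110 = 230

230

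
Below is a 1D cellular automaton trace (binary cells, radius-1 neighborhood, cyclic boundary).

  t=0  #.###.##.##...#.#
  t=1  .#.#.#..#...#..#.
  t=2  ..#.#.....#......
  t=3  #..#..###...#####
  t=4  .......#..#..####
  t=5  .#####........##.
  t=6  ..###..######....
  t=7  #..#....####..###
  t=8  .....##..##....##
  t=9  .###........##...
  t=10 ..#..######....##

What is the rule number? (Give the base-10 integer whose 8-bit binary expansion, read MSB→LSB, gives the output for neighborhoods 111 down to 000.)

161

  ### -> #   bit 7 = 1  t=0,i=3
  ##. -> .   bit 6 = 0  t=0,i=0
  #.# -> #   bit 5 = 1  t=0,i=1
  #.. -> .   bit 4 = 0  t=0,i=11
  .## -> .   bit 3 = 0  t=0,i=2
  .#. -> .   bit 2 = 0  t=0,i=14
  ..# -> .   bit 1 = 0  t=0,i=13
  ... -> #   bit 0 = 1  t=0,i=12
  bits 10100001 = 161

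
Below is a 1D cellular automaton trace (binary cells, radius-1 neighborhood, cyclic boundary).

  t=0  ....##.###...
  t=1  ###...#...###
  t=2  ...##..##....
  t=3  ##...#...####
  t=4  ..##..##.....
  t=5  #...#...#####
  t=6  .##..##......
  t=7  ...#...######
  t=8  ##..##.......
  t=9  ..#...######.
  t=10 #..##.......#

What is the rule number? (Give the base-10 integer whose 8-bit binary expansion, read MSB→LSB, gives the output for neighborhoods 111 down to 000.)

  [7] ### => .  t=0,i=8
  [6] ##. => .  t=0,i=5
  [5] #.# => #  t=0,i=6
  [4] #.. => #  t=0,i=10
  [3] .## => .  t=0,i=4
  [2] .#. => .  t=1,i=6
  [1] ..# => .  t=0,i=3
  [0] ... => #  t=0,i=0
  bits 00110001 = 49

49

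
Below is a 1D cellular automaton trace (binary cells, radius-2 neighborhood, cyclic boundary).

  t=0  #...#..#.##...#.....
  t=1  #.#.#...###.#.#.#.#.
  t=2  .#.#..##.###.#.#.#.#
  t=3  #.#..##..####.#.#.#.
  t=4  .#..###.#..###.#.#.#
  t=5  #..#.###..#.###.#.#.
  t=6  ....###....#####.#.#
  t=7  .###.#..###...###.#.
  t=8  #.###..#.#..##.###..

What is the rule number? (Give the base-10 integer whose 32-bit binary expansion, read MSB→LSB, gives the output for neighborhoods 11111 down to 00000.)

1691049050

  #####|.  b31=0 t=6,i=13
  ####.|#  b30=1 t=3,i=11
  ###.#|#  b29=1 t=1,i=10
  ###..|.  b28=0 t=5,i=7
  ##.##|.  b27=0 t=2,i=8
  ##.#.|#  b26=1 t=1,i=11
  ##..#|.  b25=0 t=3,i=7
  ##...|.  b24=0 t=0,i=11
  #.###|#  b23=1 t=2,i=9
  #.##.|#  b22=1 t=0,i=9
  #.#.#|.  b21=0 t=1,i=0
  #.#..|.  b20=0 t=1,i=4
  #..##|#  b19=1 t=2,i=5
  #..#.|.  b18=0 t=0,i=6
  #...#|#  b17=1 t=0,i=2
  #....|#  b16=1 t=0,i=16
  .####|.  b15=0 t=3,i=10
  .###.|#  b14=1 t=1,i=9
  .##.#|.  b13=0 t=2,i=7
  .##..|#  b12=1 t=0,i=10
  .#.##|#  b11=1 t=0,i=8
  .#.#.|#  b10=1 t=1,i=1
  .#..#|.  b9=0 t=0,i=5
  .#...|.  b8=0 t=0,i=1
  ..###|.  b7=0 t=1,i=8
  ..##.|#  b6=1 t=2,i=6
  ..#.#|.  b5=0 t=0,i=7
  ..#..|#  b4=1 t=0,i=0
  ...##|#  b3=1 t=1,i=7
  ...#.|.  b2=0 t=0,i=3
  ....#|#  b1=1 t=0,i=18
  .....|.  b0=0 t=0,i=17
  bits 01100100110010110101110001011010 = 1691049050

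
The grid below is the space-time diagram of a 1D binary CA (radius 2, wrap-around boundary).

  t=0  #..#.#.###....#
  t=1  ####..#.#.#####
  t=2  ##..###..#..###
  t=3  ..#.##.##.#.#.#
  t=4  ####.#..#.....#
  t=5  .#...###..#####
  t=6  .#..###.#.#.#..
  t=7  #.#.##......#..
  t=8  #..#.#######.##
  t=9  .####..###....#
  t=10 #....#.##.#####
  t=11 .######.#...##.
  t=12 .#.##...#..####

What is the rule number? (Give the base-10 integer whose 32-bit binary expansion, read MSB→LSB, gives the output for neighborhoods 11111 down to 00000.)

2199223023

  nb #####: next=#  (t=1,i=0, bit31=1)
  nb ####.: next=.  (t=1,i=2, bit30=0)
  nb ###.#: next=.  (t=4,i=3, bit29=0)
  nb ###..: next=.  (t=0,i=9, bit28=0)
  nb ##.##: next=.  (t=3,i=6, bit27=0)
  nb ##.#.: next=.  (t=3,i=9, bit26=0)
  nb ##..#: next=#  (t=0,i=1, bit25=1)
  nb ##...: next=#  (t=0,i=10, bit24=1)
  nb #.###: next=.  (t=0,i=7, bit23=0)
  nb #.##.: next=.  (t=3,i=4, bit22=0)
  nb #.#.#: next=.  (t=0,i=5, bit21=0)
  nb #.#..: next=#  (t=3,i=14, bit20=1)
  nb #..##: next=.  (t=2,i=3, bit19=0)
  nb #..#.: next=#  (t=0,i=2, bit18=1)
  nb #...#: next=.  (t=5,i=3, bit17=0)
  nb #....: next=#  (t=0,i=11, bit16=1)
  nb .####: next=.  (t=1,i=11, bit15=0)
  nb .###.: next=#  (t=0,i=8, bit14=1)
  nb .##.#: next=#  (t=3,i=5, bit13=1)
  nb .##..: next=#  (t=0,i=0, bit12=1)
  nb .#.##: next=#  (t=0,i=6, bit11=1)
  nb .#.#.: next=.  (t=0,i=4, bit10=0)
  nb .#..#: next=#  (t=2,i=10, bit9=1)
  nb .#...: next=.  (t=4,i=9, bit8=0)
  nb ..###: next=#  (t=2,i=4, bit7=1)
  nb ..##.: next=#  (t=0,i=14, bit6=1)
  nb ..#.#: next=#  (t=0,i=3, bit5=1)
  nb ..#..: next=.  (t=2,i=9, bit4=0)
  nb ...##: next=#  (t=0,i=13, bit3=1)
  nb ...#.: next=#  (t=6,i=0, bit2=1)
  nb ....#: next=#  (t=0,i=12, bit1=1)
  nb .....: next=#  (t=4,i=11, bit0=1)
  bits 10000011000101010111101011101111 = 2199223023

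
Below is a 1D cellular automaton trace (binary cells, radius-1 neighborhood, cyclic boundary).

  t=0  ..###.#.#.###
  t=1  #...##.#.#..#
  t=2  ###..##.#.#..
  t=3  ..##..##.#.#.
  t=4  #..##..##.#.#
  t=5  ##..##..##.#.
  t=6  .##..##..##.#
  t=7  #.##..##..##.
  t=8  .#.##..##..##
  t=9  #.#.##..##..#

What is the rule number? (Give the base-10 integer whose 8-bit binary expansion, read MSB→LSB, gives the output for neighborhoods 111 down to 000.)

113

  [7] ### => .  t=0,i=3
  [6] ##. => #  t=0,i=4
  [5] #.# => #  t=0,i=5
  [4] #.. => #  t=0,i=0
  [3] .## => .  t=0,i=2
  [2] .#. => .  t=0,i=6
  [1] ..# => .  t=0,i=1
  [0] ... => #  t=1,i=2
  bits 01110001 = 113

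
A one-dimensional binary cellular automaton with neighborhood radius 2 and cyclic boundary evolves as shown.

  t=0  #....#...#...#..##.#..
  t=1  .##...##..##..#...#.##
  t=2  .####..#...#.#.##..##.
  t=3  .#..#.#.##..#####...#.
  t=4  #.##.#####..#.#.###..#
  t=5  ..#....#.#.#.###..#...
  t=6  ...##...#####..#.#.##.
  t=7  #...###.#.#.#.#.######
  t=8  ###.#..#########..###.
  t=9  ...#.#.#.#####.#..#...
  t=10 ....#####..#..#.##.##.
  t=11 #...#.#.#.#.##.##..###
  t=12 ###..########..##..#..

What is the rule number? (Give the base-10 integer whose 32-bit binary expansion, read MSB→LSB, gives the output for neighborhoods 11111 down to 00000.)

2506563456

  nb #####: next=#  (t=3,i=14, bit31=1)
  nb ####.: next=.  (t=2,i=3, bit30=0)
  nb ###.#: next=.  (t=7,i=6, bit29=0)
  nb ###..: next=#  (t=2,i=4, bit28=1)
  nb ##.##: next=.  (t=1,i=0, bit27=0)
  nb ##.#.: next=#  (t=0,i=18, bit26=1)
  nb ##..#: next=.  (t=1,i=8, bit25=0)
  nb ##...: next=#  (t=1,i=3, bit24=1)
  nb #.###: next=.  (t=4,i=5, bit23=0)
  nb #.##.: next=#  (t=1,i=1, bit22=1)
  nb #.#.#: next=#  (t=2,i=13, bit21=1)
  nb #.#..: next=.  (t=0,i=19, bit20=0)
  nb #..##: next=.  (t=0,i=15, bit19=0)
  nb #..#.: next=#  (t=0,i=21, bit18=1)
  nb #...#: next=#  (t=0,i=7, bit17=1)
  nb #....: next=#  (t=0,i=2, bit16=1)
  nb .####: next=.  (t=2,i=2, bit15=0)
  nb .###.: next=.  (t=4,i=17, bit14=0)
  nb .##.#: next=.  (t=0,i=17, bit13=0)
  nb .##..: next=#  (t=1,i=2, bit12=1)
  nb .#.##: next=#  (t=1,i=19, bit11=1)
  nb .#.#.: next=#  (t=2,i=12, bit10=1)
  nb .#..#: next=#  (t=0,i=14, bit9=1)
  nb .#...: next=#  (t=0,i=1, bit8=1)
  nb ..###: next=#  (t=2,i=1, bit7=1)
  nb ..##.: next=.  (t=0,i=16, bit6=0)
  nb ..#.#: next=.  (t=1,i=18, bit5=0)
  nb ..#..: next=.  (t=0,i=0, bit4=0)
  nb ...##: next=.  (t=1,i=5, bit3=0)
  nb ...#.: next=.  (t=0,i=4, bit2=0)
  nb ....#: next=.  (t=0,i=3, bit1=0)
  nb .....: next=.  (t=5,i=21, bit0=0)
  bits 10010101011001110001111110000000 = 2506563456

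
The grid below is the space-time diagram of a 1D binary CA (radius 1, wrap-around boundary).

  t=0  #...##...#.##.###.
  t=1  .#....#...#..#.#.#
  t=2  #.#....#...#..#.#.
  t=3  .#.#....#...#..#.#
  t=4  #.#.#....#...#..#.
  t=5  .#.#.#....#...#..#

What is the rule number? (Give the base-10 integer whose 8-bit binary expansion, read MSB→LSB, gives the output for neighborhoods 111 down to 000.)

176

  [7] ### => #  t=0,i=15
  [6] ##. => .  t=0,i=5
  [5] #.# => #  t=0,i=10
  [4] #.. => #  t=0,i=1
  [3] .## => .  t=0,i=4
  [2] .#. => .  t=0,i=0
  [1] ..# => .  t=0,i=3
  [0] ... => .  t=0,i=2
  bits 10110000 = 176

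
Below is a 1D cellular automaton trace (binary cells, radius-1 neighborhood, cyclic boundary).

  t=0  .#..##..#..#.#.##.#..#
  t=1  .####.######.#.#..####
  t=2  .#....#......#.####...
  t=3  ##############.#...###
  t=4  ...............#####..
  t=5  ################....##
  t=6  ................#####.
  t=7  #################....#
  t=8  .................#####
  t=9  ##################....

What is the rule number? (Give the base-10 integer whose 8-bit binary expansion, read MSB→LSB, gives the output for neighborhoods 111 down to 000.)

31

  [7] ### => .  t=1,i=2
  [6] ##. => .  t=0,i=5
  [5] #.# => .  t=0,i=0
  [4] #.. => #  t=0,i=2
  [3] .## => #  t=0,i=4
  [2] .#. => #  t=0,i=1
  [1] ..# => #  t=0,i=3
  [0] ... => #  t=2,i=3
  bits 00011111 = 31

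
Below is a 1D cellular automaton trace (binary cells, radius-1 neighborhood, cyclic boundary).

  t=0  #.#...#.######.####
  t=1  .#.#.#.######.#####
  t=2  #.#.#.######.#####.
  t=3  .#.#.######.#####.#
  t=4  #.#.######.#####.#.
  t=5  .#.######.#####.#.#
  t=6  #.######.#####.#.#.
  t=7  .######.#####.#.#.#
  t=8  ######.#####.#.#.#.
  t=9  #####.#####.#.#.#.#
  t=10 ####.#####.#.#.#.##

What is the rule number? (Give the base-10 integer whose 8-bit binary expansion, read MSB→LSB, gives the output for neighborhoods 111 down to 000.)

  [7] ### => #  t=0,i=9
  [6] ##. => .  t=0,i=0
  [5] #.# => #  t=0,i=1
  [4] #.. => #  t=0,i=3
  [3] .## => #  t=0,i=8
  [2] .#. => .  t=0,i=2
  [1] ..# => #  t=0,i=5
  [0] ... => .  t=0,i=4
  bits 10111010 = 186

186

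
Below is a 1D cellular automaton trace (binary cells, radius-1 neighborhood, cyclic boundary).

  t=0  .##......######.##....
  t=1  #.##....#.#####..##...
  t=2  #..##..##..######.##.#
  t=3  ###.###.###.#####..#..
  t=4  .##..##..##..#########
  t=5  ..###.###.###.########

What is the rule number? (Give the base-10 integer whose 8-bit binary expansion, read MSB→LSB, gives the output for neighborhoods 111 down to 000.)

214

  nb ###: next=#  (t=0,i=10, bit7=1)
  nb ##.: next=#  (t=0,i=2, bit6=1)
  nb #.#: next=.  (t=0,i=15, bit5=0)
  nb #..: next=#  (t=0,i=3, bit4=1)
  nb .##: next=.  (t=0,i=1, bit3=0)
  nb .#.: next=#  (t=1,i=0, bit2=1)
  nb ..#: next=#  (t=0,i=0, bit1=1)
  nb ...: next=.  (t=0,i=4, bit0=0)
  bits 11010110 = 214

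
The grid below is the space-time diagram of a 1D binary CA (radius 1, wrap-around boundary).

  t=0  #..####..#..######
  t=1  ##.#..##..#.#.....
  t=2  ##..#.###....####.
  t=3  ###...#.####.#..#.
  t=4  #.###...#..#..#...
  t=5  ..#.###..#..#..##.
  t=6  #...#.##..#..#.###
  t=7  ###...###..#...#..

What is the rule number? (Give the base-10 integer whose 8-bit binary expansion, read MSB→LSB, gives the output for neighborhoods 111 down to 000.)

  ### -> .   bit 7 = 0  t=0,i=4
  ##. -> #   bit 6 = 1  t=0,i=0
  #.# -> .   bit 5 = 0  t=1,i=2
  #.. -> #   bit 4 = 1  t=0,i=1
  .## -> #   bit 3 = 1  t=0,i=3
  .#. -> .   bit 2 = 0  t=0,i=9
  ..# -> .   bit 1 = 0  t=0,i=2
  ... -> #   bit 0 = 1  t=1,i=14
  bits 01011001 = 89

89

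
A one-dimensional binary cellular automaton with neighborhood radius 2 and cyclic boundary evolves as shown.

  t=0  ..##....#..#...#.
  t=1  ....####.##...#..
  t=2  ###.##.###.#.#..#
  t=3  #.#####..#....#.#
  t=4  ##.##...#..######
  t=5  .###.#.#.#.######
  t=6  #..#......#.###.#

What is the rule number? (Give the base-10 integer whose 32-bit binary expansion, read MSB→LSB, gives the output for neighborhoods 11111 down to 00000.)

2839915175

  nb #####: next=#  (t=3,i=4, bit31=1)
  nb ####.: next=.  (t=1,i=6, bit30=0)
  nb ###.#: next=#  (t=1,i=7, bit29=1)
  nb ###..: next=.  (t=3,i=6, bit28=0)
  nb ##.##: next=#  (t=1,i=8, bit27=1)
  nb ##.#.: next=.  (t=2,i=10, bit26=0)
  nb ##..#: next=.  (t=3,i=7, bit25=0)
  nb ##...: next=#  (t=0,i=4, bit24=1)
  nb #.###: next=.  (t=2,i=7, bit23=0)
  nb #.##.: next=#  (t=1,i=9, bit22=1)
  nb #.#.#: next=.  (t=2,i=11, bit21=0)
  nb #.#..: next=.  (t=2,i=13, bit20=0)
  nb #..##: next=.  (t=2,i=15, bit19=0)
  nb #..#.: next=#  (t=0,i=10, bit18=1)
  nb #...#: next=.  (t=0,i=0, bit17=0)
  nb #....: next=#  (t=0,i=5, bit16=1)
  nb .####: next=#  (t=1,i=5, bit15=1)
  nb .###.: next=.  (t=2,i=8, bit14=0)
  nb .##.#: next=#  (t=2,i=5, bit13=1)
  nb .##..: next=.  (t=0,i=3, bit12=0)
  nb .#.##: next=#  (t=3,i=15, bit11=1)
  nb .#.#.: next=.  (t=2,i=12, bit10=0)
  nb .#..#: next=#  (t=0,i=9, bit9=1)
  nb .#...: next=.  (t=0,i=12, bit8=0)
  nb ..###: next=#  (t=1,i=4, bit7=1)
  nb ..##.: next=.  (t=0,i=2, bit6=0)
  nb ..#.#: next=#  (t=3,i=14, bit5=1)
  nb ..#..: next=.  (t=0,i=8, bit4=0)
  nb ...##: next=.  (t=0,i=1, bit3=0)
  nb ...#.: next=#  (t=0,i=7, bit2=1)
  nb ....#: next=#  (t=0,i=6, bit1=1)
  nb .....: next=#  (t=1,i=0, bit0=1)
  bits 10101001010001011010101010100111 = 2839915175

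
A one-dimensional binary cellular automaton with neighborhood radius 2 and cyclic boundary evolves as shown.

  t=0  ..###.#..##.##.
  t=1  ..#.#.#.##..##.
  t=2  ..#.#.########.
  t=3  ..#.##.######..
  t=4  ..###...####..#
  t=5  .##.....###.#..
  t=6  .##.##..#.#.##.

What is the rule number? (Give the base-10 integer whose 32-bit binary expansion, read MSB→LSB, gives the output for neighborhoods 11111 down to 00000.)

  nb #####: next=#  (t=2,i=8, bit31=1)
  nb ####.: next=#  (t=2,i=12, bit30=1)
  nb ###.#: next=#  (t=0,i=4, bit29=1)
  nb ###..: next=.  (t=2,i=13, bit28=0)
  nb ##.##: next=.  (t=0,i=11, bit27=0)
  nb ##.#.: next=.  (t=0,i=5, bit26=0)
  nb ##..#: next=#  (t=1,i=10, bit25=1)
  nb ##...: next=.  (t=0,i=14, bit24=0)
  nb #.###: next=.  (t=2,i=6, bit23=0)
  nb #.##.: next=#  (t=0,i=12, bit22=1)
  nb #.#.#: next=#  (t=1,i=4, bit21=1)
  nb #.#..: next=#  (t=0,i=6, bit20=1)
  nb #..##: next=#  (t=0,i=8, bit19=1)
  nb #..#.: next=.  (t=4,i=13, bit18=0)
  nb #...#: next=.  (t=0,i=0, bit17=0)
  nb #....: next=#  (t=3,i=14, bit16=1)
  nb .####: next=#  (t=2,i=7, bit15=1)
  nb .###.: next=.  (t=0,i=3, bit14=0)
  nb .##.#: next=.  (t=0,i=10, bit13=0)
  nb .##..: next=#  (t=0,i=13, bit12=1)
  nb .#.##: next=#  (t=1,i=7, bit11=1)
  nb .#.#.: next=.  (t=1,i=3, bit10=0)
  nb .#..#: next=.  (t=0,i=7, bit9=0)
  nb .#...: next=#  (t=5,i=13, bit8=1)
  nb ..###: next=#  (t=0,i=2, bit7=1)
  nb ..##.: next=#  (t=0,i=9, bit6=1)
  nb ..#.#: next=#  (t=1,i=2, bit5=1)
  nb ..#..: next=.  (t=4,i=14, bit4=0)
  nb ...##: next=.  (t=0,i=1, bit3=0)
  nb ...#.: next=.  (t=1,i=1, bit2=0)
  nb ....#: next=.  (t=3,i=0, bit1=0)
  nb .....: next=#  (t=5,i=5, bit0=1)
  bits 11100010011110011001100111100001 = 3799620065

3799620065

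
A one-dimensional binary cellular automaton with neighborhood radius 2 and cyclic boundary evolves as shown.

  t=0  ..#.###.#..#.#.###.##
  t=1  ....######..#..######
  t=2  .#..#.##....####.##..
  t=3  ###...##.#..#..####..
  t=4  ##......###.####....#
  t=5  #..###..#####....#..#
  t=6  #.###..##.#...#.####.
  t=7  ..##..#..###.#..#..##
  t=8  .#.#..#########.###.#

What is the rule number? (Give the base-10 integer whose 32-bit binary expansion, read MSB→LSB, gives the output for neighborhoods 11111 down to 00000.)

  ##### -> #   bit 31 = 1  t=1,i=6
  ####. -> .   bit 30 = 0  t=1,i=8
  ###.# -> #   bit 29 = 1  t=0,i=6
  ###.. -> .   bit 28 = 0  t=1,i=9
  ##.## -> #   bit 27 = 1  t=0,i=18
  ##.#. -> #   bit 26 = 1  t=0,i=7
  ##..# -> .   bit 25 = 0  t=0,i=0
  ##... -> .   bit 24 = 0  t=1,i=0
  #.### -> #   bit 23 = 1  t=0,i=4
  #.##. -> #   bit 22 = 1  t=0,i=19
  #.#.# -> .   bit 21 = 0  t=0,i=13
  #.#.. -> #   bit 20 = 1  t=0,i=8
  #..## -> #   bit 19 = 1  t=1,i=14
  #..#. -> .   bit 18 = 0  t=0,i=1
  #...# -> .   bit 17 = 0  t=2,i=20
  #.... -> #   bit 16 = 1  t=1,i=1
  .#### -> .   bit 15 = 0  t=1,i=5
  .###. -> #   bit 14 = 1  t=0,i=5
  .##.# -> .   bit 13 = 0  t=3,i=7
  .##.. -> #   bit 12 = 1  t=0,i=20
  .#.## -> .   bit 11 = 0  t=0,i=3
  .#.#. -> #   bit 10 = 1  t=0,i=12
  .#..# -> #   bit 9 = 1  t=0,i=9
  .#... -> #   bit 8 = 1  t=6,i=11
  ..### -> #   bit 7 = 1  t=1,i=4
  ..##. -> .   bit 6 = 0  t=3,i=6
  ..#.# -> .   bit 5 = 0  t=0,i=2
  ..#.. -> #   bit 4 = 1  t=1,i=12
  ...## -> .   bit 3 = 0  t=1,i=3
  ...#. -> #   bit 2 = 1  t=2,i=0
  ....# -> .   bit 1 = 0  t=1,i=2
  ..... -> #   bit 0 = 1  t=4,i=4
  bits 10101100110110010101011110010101 = 2899924885

2899924885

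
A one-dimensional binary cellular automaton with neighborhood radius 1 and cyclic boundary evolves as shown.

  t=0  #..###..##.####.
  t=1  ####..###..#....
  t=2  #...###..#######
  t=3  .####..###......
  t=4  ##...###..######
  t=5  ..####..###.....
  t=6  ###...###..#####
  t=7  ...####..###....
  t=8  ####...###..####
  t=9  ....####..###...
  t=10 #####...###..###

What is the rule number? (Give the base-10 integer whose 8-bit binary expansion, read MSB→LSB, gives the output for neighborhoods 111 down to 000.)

31

  [7] ### => .  t=0,i=4
  [6] ##. => .  t=0,i=5
  [5] #.# => .  t=0,i=10
  [4] #.. => #  t=0,i=1
  [3] .## => #  t=0,i=3
  [2] .#. => #  t=0,i=0
  [1] ..# => #  t=0,i=2
  [0] ... => #  t=1,i=13
  bits 00011111 = 31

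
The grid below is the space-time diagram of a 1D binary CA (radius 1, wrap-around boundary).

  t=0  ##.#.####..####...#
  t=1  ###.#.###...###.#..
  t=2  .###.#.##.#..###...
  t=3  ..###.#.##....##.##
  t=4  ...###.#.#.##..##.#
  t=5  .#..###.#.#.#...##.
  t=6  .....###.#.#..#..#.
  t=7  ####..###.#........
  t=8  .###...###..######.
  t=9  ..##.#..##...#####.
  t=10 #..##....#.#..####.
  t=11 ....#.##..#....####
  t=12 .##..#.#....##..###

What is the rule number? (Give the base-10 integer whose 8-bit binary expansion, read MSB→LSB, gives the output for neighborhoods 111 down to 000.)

225

  ###|#  b7=1 t=0,i=0
  ##.|#  b6=1 t=0,i=1
  #.#|#  b5=1 t=0,i=2
  #..|.  b4=0 t=0,i=9
  .##|.  b3=0 t=0,i=5
  .#.|.  b2=0 t=0,i=3
  ..#|.  b1=0 t=0,i=10
  ...|#  b0=1 t=0,i=16
  bits 11100001 = 225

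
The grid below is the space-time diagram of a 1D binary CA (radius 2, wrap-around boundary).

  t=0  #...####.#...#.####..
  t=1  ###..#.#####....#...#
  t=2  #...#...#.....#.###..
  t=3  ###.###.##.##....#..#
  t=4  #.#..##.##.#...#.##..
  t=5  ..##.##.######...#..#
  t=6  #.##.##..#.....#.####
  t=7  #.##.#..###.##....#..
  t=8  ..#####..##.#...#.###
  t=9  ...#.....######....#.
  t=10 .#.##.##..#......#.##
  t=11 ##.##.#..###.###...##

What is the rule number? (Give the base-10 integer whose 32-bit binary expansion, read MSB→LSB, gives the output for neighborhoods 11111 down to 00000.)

  #####|.  b31=0 t=1,i=9
  ####.|.  b30=0 t=0,i=6
  ###.#|#  b29=1 t=0,i=7
  ###..|.  b28=0 t=0,i=18
  ##.##|.  b27=0 t=3,i=3
  ##.#.|#  b26=1 t=0,i=8
  ##..#|.  b25=0 t=0,i=19
  ##...|.  b24=0 t=1,i=12
  #.###|.  b23=0 t=0,i=15
  #.##.|#  b22=1 t=3,i=8
  #.#.#|#  b21=1 t=10,i=1
  #.#..|#  b20=1 t=0,i=9
  #..##|.  b19=0 t=3,i=19
  #..#.|#  b18=1 t=0,i=20
  #...#|#  b17=1 t=0,i=2
  #....|.  b16=0 t=1,i=13
  .####|#  b15=1 t=0,i=5
  .###.|#  b14=1 t=2,i=17
  .##.#|#  b13=1 t=3,i=9
  .##..|.  b12=0 t=3,i=12
  .#.##|.  b11=0 t=0,i=14
  .#.#.|.  b10=0 t=4,i=1
  .#..#|#  b9=1 t=3,i=18
  .#...|#  b8=1 t=0,i=1
  ..###|.  b7=0 t=0,i=4
  ..##.|#  b6=1 t=4,i=5
  ..#.#|.  b5=0 t=0,i=13
  ..#..|#  b4=1 t=0,i=0
  ...##|.  b3=0 t=0,i=3
  ...#.|.  b2=0 t=0,i=12
  ....#|#  b1=1 t=1,i=14
  .....|#  b0=1 t=2,i=11
  bits 00100100011101101110001101010011 = 611771219

611771219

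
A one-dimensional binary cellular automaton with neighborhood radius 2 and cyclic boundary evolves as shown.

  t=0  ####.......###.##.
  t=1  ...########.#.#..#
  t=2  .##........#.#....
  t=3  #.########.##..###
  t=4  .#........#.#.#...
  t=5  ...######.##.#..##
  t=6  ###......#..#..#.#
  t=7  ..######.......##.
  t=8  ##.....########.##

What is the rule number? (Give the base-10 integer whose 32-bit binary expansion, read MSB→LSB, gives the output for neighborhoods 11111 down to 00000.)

487283755

  nb #####: next=.  (t=1,i=5, bit31=0)
  nb ####.: next=.  (t=0,i=2, bit30=0)
  nb ###.#: next=.  (t=0,i=13, bit29=0)
  nb ###..: next=#  (t=0,i=3, bit28=1)
  nb ##.##: next=#  (t=0,i=14, bit27=1)
  nb ##.#.: next=#  (t=1,i=11, bit26=1)
  nb ##..#: next=.  (t=3,i=13, bit25=0)
  nb ##...: next=#  (t=0,i=4, bit24=1)
  nb #.###: next=.  (t=0,i=0, bit23=0)
  nb #.##.: next=.  (t=0,i=15, bit22=0)
  nb #.#.#: next=.  (t=1,i=12, bit21=0)
  nb #.#..: next=.  (t=1,i=14, bit20=0)
  nb #..##: next=#  (t=3,i=14, bit19=1)
  nb #..#.: next=.  (t=1,i=16, bit18=0)
  nb #...#: next=#  (t=1,i=1, bit17=1)
  nb #....: next=#  (t=0,i=5, bit16=1)
  nb .####: next=.  (t=0,i=1, bit15=0)
  nb .###.: next=#  (t=0,i=12, bit14=1)
  nb .##.#: next=.  (t=0,i=16, bit13=0)
  nb .##..: next=#  (t=2,i=2, bit12=1)
  nb .#.##: next=#  (t=6,i=16, bit11=1)
  nb .#.#.: next=#  (t=1,i=13, bit10=1)
  nb .#..#: next=.  (t=1,i=15, bit9=0)
  nb .#...: next=.  (t=1,i=0, bit8=0)
  nb ..###: next=.  (t=0,i=11, bit7=0)
  nb ..##.: next=.  (t=2,i=1, bit6=0)
  nb ..#.#: next=#  (t=2,i=11, bit5=1)
  nb ..#..: next=.  (t=1,i=17, bit4=0)
  nb ...##: next=#  (t=0,i=10, bit3=1)
  nb ...#.: next=.  (t=2,i=10, bit2=0)
  nb ....#: next=#  (t=0,i=9, bit1=1)
  nb .....: next=#  (t=0,i=6, bit0=1)
  bits 00011101000010110101110000101011 = 487283755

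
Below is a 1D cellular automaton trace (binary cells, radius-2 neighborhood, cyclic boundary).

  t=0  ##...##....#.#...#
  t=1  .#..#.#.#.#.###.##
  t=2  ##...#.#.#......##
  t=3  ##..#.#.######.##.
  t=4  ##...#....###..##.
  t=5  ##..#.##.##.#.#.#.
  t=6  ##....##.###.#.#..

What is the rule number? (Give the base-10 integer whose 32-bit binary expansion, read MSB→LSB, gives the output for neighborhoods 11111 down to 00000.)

  [31] ##### => #  t=3,i=10
  [30] ####. => #  t=2,i=0
  [29] ###.# => .  t=1,i=14
  [28] ###.. => #  t=0,i=1
  [27] ##.## => .  t=1,i=15
  [26] ##.#. => #  t=1,i=0
  [25] ##..# => .  t=3,i=2
  [24] ##... => .  t=0,i=2
  [23] #.### => .  t=1,i=12
  [22] #.##. => #  t=1,i=16
  [21] #.#.# => .  t=1,i=6
  [20] #.#.. => #  t=0,i=13
  [19] #..## => #  t=4,i=14
  [18] #..#. => .  t=1,i=3
  [17] #...# => .  t=0,i=3
  [16] #.... => #  t=0,i=8
  [15] .#### => .  t=2,i=17
  [14] .###. => .  t=0,i=0
  [13] .##.# => #  t=1,i=17
  [12] .##.. => #  t=0,i=6
  [11] .#.## => .  t=1,i=11
  [10] .#.#. => #  t=0,i=12
  [9] .#..# => .  t=1,i=2
  [8] .#... => #  t=0,i=14
  [7] ..### => #  t=0,i=17
  [6] ..##. => .  t=0,i=5
  [5] ..#.# => .  t=0,i=11
  [4] ..#.. => .  t=4,i=5
  [3] ...## => #  t=0,i=4
  [2] ...#. => #  t=0,i=10
  [1] ....# => .  t=0,i=9
  [0] ..... => #  t=2,i=12
  bits 11010100010110010011010110001101 = 3562616205

3562616205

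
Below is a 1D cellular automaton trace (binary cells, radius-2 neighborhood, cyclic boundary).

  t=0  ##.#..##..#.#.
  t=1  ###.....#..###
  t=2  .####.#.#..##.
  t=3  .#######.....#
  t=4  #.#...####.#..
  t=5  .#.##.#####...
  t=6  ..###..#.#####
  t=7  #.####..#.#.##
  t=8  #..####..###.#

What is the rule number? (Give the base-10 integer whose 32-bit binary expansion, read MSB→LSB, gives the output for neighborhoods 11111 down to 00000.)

2003037586

  nb #####: next=.  (t=1,i=0, bit31=0)
  nb ####.: next=#  (t=1,i=1, bit30=1)
  nb ###.#: next=#  (t=2,i=4, bit29=1)
  nb ###..: next=#  (t=1,i=2, bit28=1)
  nb ##.##: next=.  (t=5,i=5, bit27=0)
  nb ##.#.: next=#  (t=0,i=2, bit26=1)
  nb ##..#: next=#  (t=0,i=8, bit25=1)
  nb ##...: next=#  (t=1,i=3, bit24=1)
  nb #.###: next=.  (t=3,i=1, bit23=0)
  nb #.##.: next=#  (t=0,i=0, bit22=1)
  nb #.#.#: next=#  (t=0,i=12, bit21=1)
  nb #.#..: next=.  (t=0,i=3, bit20=0)
  nb #..##: next=.  (t=0,i=5, bit19=0)
  nb #..#.: next=.  (t=0,i=9, bit18=0)
  nb #...#: next=#  (t=4,i=4, bit17=1)
  nb #....: next=#  (t=1,i=4, bit16=1)
  nb .####: next=#  (t=1,i=12, bit15=1)
  nb .###.: next=#  (t=6,i=3, bit14=1)
  nb .##.#: next=#  (t=0,i=1, bit13=1)
  nb .##..: next=.  (t=0,i=7, bit12=0)
  nb .#.##: next=#  (t=0,i=13, bit11=1)
  nb .#.#.: next=#  (t=0,i=11, bit10=1)
  nb .#..#: next=.  (t=0,i=4, bit9=0)
  nb .#...: next=#  (t=4,i=3, bit8=1)
  nb ..###: next=#  (t=1,i=11, bit7=1)
  nb ..##.: next=.  (t=0,i=6, bit6=0)
  nb ..#.#: next=.  (t=0,i=10, bit5=0)
  nb ..#..: next=#  (t=1,i=8, bit4=1)
  nb ...##: next=.  (t=4,i=5, bit3=0)
  nb ...#.: next=.  (t=1,i=7, bit2=0)
  nb ....#: next=#  (t=1,i=6, bit1=1)
  nb .....: next=.  (t=1,i=5, bit0=0)
  bits 01110111011000111110110110010010 = 2003037586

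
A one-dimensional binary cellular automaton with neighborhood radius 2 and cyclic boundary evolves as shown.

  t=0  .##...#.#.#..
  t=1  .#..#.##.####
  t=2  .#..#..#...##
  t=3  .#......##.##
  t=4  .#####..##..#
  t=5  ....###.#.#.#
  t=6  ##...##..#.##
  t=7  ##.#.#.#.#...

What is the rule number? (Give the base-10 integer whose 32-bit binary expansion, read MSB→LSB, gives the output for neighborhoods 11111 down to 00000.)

1913873761

  nb #####: next=.  (t=4,i=3, bit31=0)
  nb ####.: next=#  (t=1,i=11, bit30=1)
  nb ###.#: next=#  (t=1,i=12, bit29=1)
  nb ###..: next=#  (t=4,i=5, bit28=1)
  nb ##.##: next=.  (t=1,i=8, bit27=0)
  nb ##.#.: next=.  (t=1,i=0, bit26=0)
  nb ##..#: next=#  (t=4,i=6, bit25=1)
  nb ##...: next=.  (t=0,i=3, bit24=0)
  nb #.###: next=.  (t=1,i=9, bit23=0)
  nb #.##.: next=.  (t=1,i=6, bit22=0)
  nb #.#.#: next=.  (t=0,i=8, bit21=0)
  nb #.#..: next=#  (t=0,i=10, bit20=1)
  nb #..##: next=.  (t=4,i=7, bit19=0)
  nb #..#.: next=.  (t=1,i=3, bit18=0)
  nb #...#: next=#  (t=0,i=4, bit17=1)
  nb #....: next=#  (t=3,i=3, bit16=1)
  nb .####: next=.  (t=1,i=10, bit15=0)
  nb .###.: next=#  (t=5,i=5, bit14=1)
  nb .##.#: next=#  (t=1,i=7, bit13=1)
  nb .##..: next=.  (t=0,i=2, bit12=0)
  nb .#.##: next=.  (t=1,i=5, bit11=0)
  nb .#.#.: next=#  (t=0,i=7, bit10=1)
  nb .#..#: next=.  (t=1,i=2, bit9=0)
  nb .#...: next=#  (t=0,i=11, bit8=1)
  nb ..###: next=.  (t=5,i=4, bit7=0)
  nb ..##.: next=#  (t=0,i=1, bit6=1)
  nb ..#.#: next=#  (t=0,i=6, bit5=1)
  nb ..#..: next=.  (t=2,i=4, bit4=0)
  nb ...##: next=.  (t=0,i=0, bit3=0)
  nb ...#.: next=.  (t=0,i=5, bit2=0)
  nb ....#: next=.  (t=3,i=6, bit1=0)
  nb .....: next=#  (t=3,i=4, bit0=1)
  bits 01110010000100110110010101100001 = 1913873761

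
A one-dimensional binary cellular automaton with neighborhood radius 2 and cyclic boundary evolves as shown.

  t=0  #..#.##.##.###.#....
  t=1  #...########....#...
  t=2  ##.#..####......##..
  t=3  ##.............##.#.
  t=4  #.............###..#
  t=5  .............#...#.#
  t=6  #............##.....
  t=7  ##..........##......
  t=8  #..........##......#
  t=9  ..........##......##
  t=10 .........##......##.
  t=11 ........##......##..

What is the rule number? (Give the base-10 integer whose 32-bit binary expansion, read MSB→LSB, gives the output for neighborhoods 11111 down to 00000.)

2327849304

  #####|#  b31=1 t=1,i=6
  ####.|.  b30=0 t=1,i=10
  ###.#|.  b29=0 t=0,i=13
  ###..|.  b28=0 t=1,i=11
  ##.##|#  b27=1 t=0,i=7
  ##.#.|.  b26=0 t=0,i=14
  ##..#|#  b25=1 t=2,i=18
  ##...|.  b24=0 t=1,i=12
  #.###|#  b23=1 t=0,i=11
  #.##.|#  b22=1 t=0,i=5
  #.#.#|.  b21=0 t=3,i=18
  #.#..|.  b20=0 t=0,i=15
  #..##|.  b19=0 t=2,i=5
  #..#.|.  b18=0 t=0,i=2
  #...#|.  b17=0 t=1,i=2
  #....|.  b16=0 t=0,i=17
  .####|.  b15=0 t=1,i=5
  .###.|.  b14=0 t=0,i=12
  .##.#|#  b13=1 t=0,i=6
  .##..|.  b12=0 t=2,i=17
  .#.##|#  b11=1 t=0,i=4
  .#.#.|.  b10=0 t=5,i=18
  .#..#|.  b9=0 t=0,i=1
  .#...|#  b8=1 t=0,i=16
  ..###|.  b7=0 t=1,i=4
  ..##.|#  b6=1 t=2,i=0
  ..#.#|.  b5=0 t=0,i=3
  ..#..|#  b4=1 t=0,i=0
  ...##|#  b3=1 t=1,i=3
  ...#.|.  b2=0 t=0,i=19
  ....#|.  b1=0 t=0,i=18
  .....|.  b0=0 t=2,i=12
  bits 10001010110000000010100101011000 = 2327849304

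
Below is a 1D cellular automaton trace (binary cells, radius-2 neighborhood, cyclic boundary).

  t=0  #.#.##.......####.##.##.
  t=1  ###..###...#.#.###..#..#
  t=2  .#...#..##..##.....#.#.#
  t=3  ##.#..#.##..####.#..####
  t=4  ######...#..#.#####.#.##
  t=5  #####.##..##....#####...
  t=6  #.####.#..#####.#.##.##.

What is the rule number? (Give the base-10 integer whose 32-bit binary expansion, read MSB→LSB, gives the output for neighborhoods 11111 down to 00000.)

  #####|#  b31=1 t=3,i=22
  ####.|#  b30=1 t=0,i=15
  ###.#|#  b29=1 t=0,i=16
  ###..|.  b28=0 t=1,i=2
  ##.##|#  b27=1 t=0,i=17
  ##.#.|#  b26=1 t=0,i=23
  ##..#|.  b25=0 t=1,i=3
  ##...|#  b24=1 t=0,i=6
  #.###|.  b23=0 t=1,i=15
  #.##.|.  b22=0 t=0,i=4
  #.#.#|#  b21=1 t=0,i=0
  #.#..|#  b20=1 t=2,i=1
  #..##|.  b19=0 t=1,i=4
  #..#.|#  b18=1 t=1,i=19
  #...#|#  b17=1 t=1,i=9
  #....|#  b16=1 t=0,i=7
  .####|.  b15=0 t=0,i=14
  .###.|.  b14=0 t=1,i=6
  .##.#|.  b13=0 t=0,i=19
  .##..|#  b12=1 t=0,i=5
  .#.##|.  b11=0 t=0,i=3
  .#.#.|#  b10=1 t=0,i=1
  .#..#|#  b9=1 t=1,i=21
  .#...|.  b8=0 t=2,i=2
  ..###|#  b7=1 t=0,i=13
  ..##.|#  b6=1 t=2,i=8
  ..#.#|.  b5=0 t=1,i=11
  ..#..|.  b4=0 t=1,i=20
  ...##|.  b3=0 t=0,i=12
  ...#.|.  b2=0 t=1,i=10
  ....#|#  b1=1 t=0,i=11
  .....|.  b0=0 t=0,i=8
  bits 11101101001101110001011011000010 = 3979810498

3979810498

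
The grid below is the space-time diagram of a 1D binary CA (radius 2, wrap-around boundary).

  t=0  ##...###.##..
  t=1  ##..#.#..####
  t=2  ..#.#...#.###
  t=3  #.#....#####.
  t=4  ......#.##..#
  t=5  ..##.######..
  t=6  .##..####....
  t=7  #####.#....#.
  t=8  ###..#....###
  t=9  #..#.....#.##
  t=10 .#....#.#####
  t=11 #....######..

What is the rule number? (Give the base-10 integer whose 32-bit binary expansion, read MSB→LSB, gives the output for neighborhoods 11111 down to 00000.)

  [31] ##### => #  t=1,i=11
  [30] ####. => .  t=1,i=0
  [29] ###.# => .  t=0,i=7
  [28] ###.. => .  t=1,i=1
  [27] ##.## => .  t=0,i=8
  [26] ##.#. => #  t=3,i=12
  [25] ##..# => #  t=0,i=11
  [24] ##... => .  t=0,i=2
  [23] #.### => #  t=2,i=10
  [22] #.##. => #  t=0,i=9
  [21] #.#.# => .  t=3,i=0
  [20] #.#.. => .  t=1,i=6
  [19] #..## => #  t=0,i=12
  [18] #..#. => .  t=1,i=3
  [17] #...# => .  t=0,i=3
  [16] #.... => .  t=3,i=4
  [15] .#### => #  t=1,i=10
  [14] .###. => #  t=0,i=6
  [13] .##.# => .  t=5,i=3
  [12] .##.. => #  t=0,i=1
  [11] .#.## => #  t=2,i=9
  [10] .#.#. => .  t=1,i=5
  [9] .#..# => .  t=1,i=7
  [8] .#... => .  t=2,i=5
  [7] ..### => .  t=0,i=5
  [6] ..##. => #  t=0,i=0
  [5] ..#.# => #  t=1,i=4
  [4] ..#.. => .  t=4,i=12
  [3] ...## => #  t=0,i=4
  [2] ...#. => #  t=2,i=7
  [1] ....# => .  t=3,i=5
  [0] ..... => #  t=4,i=2
  bits 10000110110010001101100001101101 = 2261309549

2261309549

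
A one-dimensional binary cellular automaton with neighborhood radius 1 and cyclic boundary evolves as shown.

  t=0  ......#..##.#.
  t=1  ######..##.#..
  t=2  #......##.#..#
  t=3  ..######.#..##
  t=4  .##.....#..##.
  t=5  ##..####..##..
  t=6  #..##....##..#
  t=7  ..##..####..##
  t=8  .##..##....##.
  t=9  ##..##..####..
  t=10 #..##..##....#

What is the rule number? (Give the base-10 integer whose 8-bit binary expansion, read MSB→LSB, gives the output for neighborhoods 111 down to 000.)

  nb ###: next=.  (t=1,i=1, bit7=0)
  nb ##.: next=.  (t=0,i=10, bit6=0)
  nb #.#: next=#  (t=0,i=11, bit5=1)
  nb #..: next=.  (t=0,i=7, bit4=0)
  nb .##: next=#  (t=0,i=9, bit3=1)
  nb .#.: next=.  (t=0,i=6, bit2=0)
  nb ..#: next=#  (t=0,i=5, bit1=1)
  nb ...: next=#  (t=0,i=0, bit0=1)
  bits 00101011 = 43

43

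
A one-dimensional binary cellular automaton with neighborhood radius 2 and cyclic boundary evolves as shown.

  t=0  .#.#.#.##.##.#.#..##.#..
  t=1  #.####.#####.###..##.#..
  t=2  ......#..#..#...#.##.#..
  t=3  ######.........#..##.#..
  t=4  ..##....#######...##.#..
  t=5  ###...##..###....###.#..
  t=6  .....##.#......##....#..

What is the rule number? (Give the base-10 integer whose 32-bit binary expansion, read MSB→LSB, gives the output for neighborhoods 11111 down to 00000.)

2322605135

  nb #####: next=#  (t=1,i=9, bit31=1)
  nb ####.: next=.  (t=1,i=4, bit30=0)
  nb ###.#: next=.  (t=1,i=5, bit29=0)
  nb ###..: next=.  (t=1,i=15, bit28=0)
  nb ##.##: next=#  (t=0,i=9, bit27=1)
  nb ##.#.: next=.  (t=0,i=12, bit26=0)
  nb ##..#: next=#  (t=1,i=16, bit25=1)
  nb ##...: next=.  (t=3,i=6, bit24=0)
  nb #.###: next=.  (t=1,i=2, bit23=0)
  nb #.##.: next=#  (t=0,i=7, bit22=1)
  nb #.#.#: next=#  (t=0,i=3, bit21=1)
  nb #.#..: next=#  (t=0,i=15, bit20=1)
  nb #..##: next=.  (t=0,i=17, bit19=0)
  nb #..#.: next=.  (t=1,i=23, bit18=0)
  nb #...#: next=.  (t=0,i=23, bit17=0)
  nb #....: next=.  (t=2,i=23, bit16=0)
  nb .####: next=.  (t=1,i=3, bit15=0)
  nb .###.: next=.  (t=1,i=14, bit14=0)
  nb .##.#: next=#  (t=0,i=8, bit13=1)
  nb .##..: next=.  (t=4,i=3, bit12=0)
  nb .#.##: next=.  (t=0,i=6, bit11=0)
  nb .#.#.: next=#  (t=0,i=2, bit10=1)
  nb .#..#: next=.  (t=0,i=16, bit9=0)
  nb .#...: next=.  (t=0,i=22, bit8=0)
  nb ..###: next=.  (t=3,i=0, bit7=0)
  nb ..##.: next=#  (t=0,i=18, bit6=1)
  nb ..#.#: next=.  (t=0,i=1, bit5=0)
  nb ..#..: next=.  (t=2,i=6, bit4=0)
  nb ...##: next=#  (t=4,i=1, bit3=1)
  nb ...#.: next=#  (t=0,i=0, bit2=1)
  nb ....#: next=#  (t=2,i=4, bit1=1)
  nb .....: next=#  (t=2,i=0, bit0=1)
  bits 10001010011100000010010001001111 = 2322605135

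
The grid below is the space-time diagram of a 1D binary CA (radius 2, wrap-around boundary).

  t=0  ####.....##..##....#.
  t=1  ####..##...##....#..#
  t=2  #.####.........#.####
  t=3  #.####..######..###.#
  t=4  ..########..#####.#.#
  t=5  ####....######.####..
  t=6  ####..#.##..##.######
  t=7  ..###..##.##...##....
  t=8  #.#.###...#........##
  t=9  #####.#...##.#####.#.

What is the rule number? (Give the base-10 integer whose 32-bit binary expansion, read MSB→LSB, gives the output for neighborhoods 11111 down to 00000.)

  ##### -> .   bit 31 = 0  t=1,i=1
  ####. -> #   bit 30 = 1  t=0,i=2
  ###.# -> #   bit 29 = 1  t=2,i=0
  ###.. -> #   bit 28 = 1  t=0,i=3
  ##.## -> .   bit 27 = 0  t=2,i=1
  ##.#. -> #   bit 26 = 1  t=4,i=17
  ##..# -> #   bit 25 = 1  t=0,i=11
  ##... -> .   bit 24 = 0  t=0,i=4
  #.### -> #   bit 23 = 1  t=0,i=0
  #.##. -> #   bit 22 = 1  t=3,i=20
  #.#.# -> #   bit 21 = 1  t=4,i=18
  #.#.. -> .   bit 20 = 0  t=4,i=20
  #..## -> #   bit 19 = 1  t=0,i=12
  #..#. -> .   bit 18 = 0  t=6,i=5
  #...# -> .   bit 17 = 0  t=1,i=9
  #.... -> .   bit 16 = 0  t=0,i=5
  .#### -> #   bit 15 = 1  t=0,i=1
  .###. -> .   bit 14 = 0  t=3,i=17
  .##.# -> .   bit 13 = 0  t=3,i=0
  .##.. -> .   bit 12 = 0  t=0,i=10
  .#.## -> #   bit 11 = 1  t=0,i=20
  .#.#. -> .   bit 10 = 0  t=4,i=19
  .#..# -> #   bit 9 = 1  t=1,i=18
  .#... -> #   bit 8 = 1  t=8,i=11
  ..### -> #   bit 7 = 1  t=1,i=20
  ..##. -> .   bit 6 = 0  t=0,i=9
  ..#.# -> .   bit 5 = 0  t=0,i=19
  ..#.. -> #   bit 4 = 1  t=1,i=17
  ...## -> .   bit 3 = 0  t=0,i=8
  ...#. -> .   bit 2 = 0  t=0,i=18
  ....# -> #   bit 1 = 1  t=0,i=7
  ..... -> #   bit 0 = 1  t=0,i=6
  bits 01110110111010001000101110010011 = 1994951571

1994951571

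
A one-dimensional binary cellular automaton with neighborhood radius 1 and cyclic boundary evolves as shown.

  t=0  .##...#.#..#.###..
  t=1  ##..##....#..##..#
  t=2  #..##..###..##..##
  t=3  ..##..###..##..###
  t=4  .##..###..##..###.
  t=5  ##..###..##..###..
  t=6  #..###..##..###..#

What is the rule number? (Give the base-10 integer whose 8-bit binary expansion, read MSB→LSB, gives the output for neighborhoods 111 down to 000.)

  [7] ### => #  t=0,i=14
  [6] ##. => .  t=0,i=2
  [5] #.# => .  t=0,i=7
  [4] #.. => .  t=0,i=3
  [3] .## => #  t=0,i=1
  [2] .#. => .  t=0,i=6
  [1] ..# => #  t=0,i=0
  [0] ... => #  t=0,i=4
  bits 10001011 = 139

139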